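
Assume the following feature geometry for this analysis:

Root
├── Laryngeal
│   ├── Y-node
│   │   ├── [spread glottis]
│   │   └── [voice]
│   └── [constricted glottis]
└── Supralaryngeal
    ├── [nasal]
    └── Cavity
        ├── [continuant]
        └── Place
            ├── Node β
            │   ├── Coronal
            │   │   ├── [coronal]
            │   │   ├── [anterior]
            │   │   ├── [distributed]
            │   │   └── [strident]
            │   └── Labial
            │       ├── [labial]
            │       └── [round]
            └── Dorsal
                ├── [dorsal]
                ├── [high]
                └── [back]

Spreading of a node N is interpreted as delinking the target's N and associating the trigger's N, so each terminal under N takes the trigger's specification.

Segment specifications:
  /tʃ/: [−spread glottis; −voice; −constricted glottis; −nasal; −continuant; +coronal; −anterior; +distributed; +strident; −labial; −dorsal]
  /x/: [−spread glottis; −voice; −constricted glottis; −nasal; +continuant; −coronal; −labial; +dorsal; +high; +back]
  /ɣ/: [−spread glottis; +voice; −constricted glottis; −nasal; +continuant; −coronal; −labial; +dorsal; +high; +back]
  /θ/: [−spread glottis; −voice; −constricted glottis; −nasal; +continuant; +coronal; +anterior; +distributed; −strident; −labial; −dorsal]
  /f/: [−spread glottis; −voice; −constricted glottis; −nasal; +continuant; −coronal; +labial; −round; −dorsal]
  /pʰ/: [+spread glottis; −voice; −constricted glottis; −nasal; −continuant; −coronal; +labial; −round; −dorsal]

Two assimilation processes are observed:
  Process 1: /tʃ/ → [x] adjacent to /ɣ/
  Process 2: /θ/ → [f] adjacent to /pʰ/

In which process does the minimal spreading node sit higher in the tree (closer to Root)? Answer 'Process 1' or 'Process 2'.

Process 1

Process 1: the features that change are [continuant], [coronal], [anterior], [distributed], [strident], [dorsal], [high], [back]; the minimal node is Cavity (depth 2).
Process 2 alters [labial], [round], [coronal], [anterior], [distributed], [strident]; the lowest common ancestor is Node β (depth 4 from Root).
Cavity (depth 2) sits above Node β (depth 4), making Process 1 the one with the higher spreading node.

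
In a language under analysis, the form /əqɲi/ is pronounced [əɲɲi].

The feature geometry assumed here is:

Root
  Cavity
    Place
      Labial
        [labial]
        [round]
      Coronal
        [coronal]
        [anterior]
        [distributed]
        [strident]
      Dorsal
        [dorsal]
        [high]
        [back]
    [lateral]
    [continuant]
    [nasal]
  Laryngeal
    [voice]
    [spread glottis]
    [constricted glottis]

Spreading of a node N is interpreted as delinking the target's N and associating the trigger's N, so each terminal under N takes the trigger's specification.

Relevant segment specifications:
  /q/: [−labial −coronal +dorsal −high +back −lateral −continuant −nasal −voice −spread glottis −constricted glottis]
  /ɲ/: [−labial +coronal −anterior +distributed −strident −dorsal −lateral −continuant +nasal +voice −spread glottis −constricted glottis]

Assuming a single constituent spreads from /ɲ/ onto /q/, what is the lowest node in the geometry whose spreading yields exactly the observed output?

Root

Feature comparison: [voice], [nasal], [coronal], [anterior], [distributed], [strident], [dorsal], [high], [back] differ between /q/ and [ɲ]; the remaining terminals match.
The smallest constituent containing every changed terminal is Root — each of its daughters lacks at least one of the affected features.
Spreading Root from /ɲ/ overwrites each of those terminals with /ɲ/'s values, yielding exactly [ɲ].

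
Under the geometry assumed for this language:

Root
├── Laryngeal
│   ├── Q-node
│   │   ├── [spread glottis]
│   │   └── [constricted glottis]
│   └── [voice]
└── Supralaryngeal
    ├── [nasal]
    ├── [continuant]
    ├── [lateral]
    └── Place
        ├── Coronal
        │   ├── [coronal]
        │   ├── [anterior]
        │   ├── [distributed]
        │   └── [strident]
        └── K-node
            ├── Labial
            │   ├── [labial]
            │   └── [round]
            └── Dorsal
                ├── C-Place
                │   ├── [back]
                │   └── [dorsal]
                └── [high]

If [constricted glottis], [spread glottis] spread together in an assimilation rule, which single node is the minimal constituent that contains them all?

Q-node

[constricted glottis] lies under Q-node (below Laryngeal).
[spread glottis] lies under Q-node (below Laryngeal).
The lowest node appearing on every path is Q-node; each proper daughter of Q-node fails to dominate at least one of the listed features.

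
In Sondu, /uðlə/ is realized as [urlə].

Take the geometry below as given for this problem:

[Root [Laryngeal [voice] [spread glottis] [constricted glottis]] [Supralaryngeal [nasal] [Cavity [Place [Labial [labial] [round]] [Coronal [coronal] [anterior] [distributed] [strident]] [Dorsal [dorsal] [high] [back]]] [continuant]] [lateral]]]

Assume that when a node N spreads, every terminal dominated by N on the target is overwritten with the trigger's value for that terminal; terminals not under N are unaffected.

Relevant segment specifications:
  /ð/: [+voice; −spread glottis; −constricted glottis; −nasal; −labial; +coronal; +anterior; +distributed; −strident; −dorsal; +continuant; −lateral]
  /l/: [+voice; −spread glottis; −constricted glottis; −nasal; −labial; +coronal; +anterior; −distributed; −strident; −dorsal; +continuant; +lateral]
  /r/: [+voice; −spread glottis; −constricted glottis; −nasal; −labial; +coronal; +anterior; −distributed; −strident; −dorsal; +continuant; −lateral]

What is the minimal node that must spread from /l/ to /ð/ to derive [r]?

The alternation /ð/ → [r] changes [distributed] and nothing else.
Since just one terminal is affected and it takes /l/'s value, spreading the terminal [distributed] alone is sufficient and minimal.
[lateral], a feature on which the two segments disagree outside [distributed], is unchanged — nothing dominating it spread, and [distributed] is the minimal sufficient constituent.

[distributed]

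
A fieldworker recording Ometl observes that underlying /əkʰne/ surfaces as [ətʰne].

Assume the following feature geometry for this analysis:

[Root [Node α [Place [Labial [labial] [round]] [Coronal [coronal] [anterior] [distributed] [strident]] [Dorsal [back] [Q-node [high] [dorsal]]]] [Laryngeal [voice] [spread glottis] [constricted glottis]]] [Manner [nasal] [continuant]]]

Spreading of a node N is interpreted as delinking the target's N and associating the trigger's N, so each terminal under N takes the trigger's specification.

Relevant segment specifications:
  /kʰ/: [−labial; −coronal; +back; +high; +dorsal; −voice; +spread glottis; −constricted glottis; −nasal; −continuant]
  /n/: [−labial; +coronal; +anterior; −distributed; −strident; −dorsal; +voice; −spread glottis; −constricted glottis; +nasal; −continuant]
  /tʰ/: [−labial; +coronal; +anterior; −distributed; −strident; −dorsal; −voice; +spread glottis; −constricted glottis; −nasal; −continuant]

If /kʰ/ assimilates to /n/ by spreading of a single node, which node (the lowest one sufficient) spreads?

The alternation /kʰ/ → [tʰ] changes [coronal], [anterior], [distributed], [strident], [dorsal], [high], [back] and nothing else.
These terminals are all dominated by Place, and no proper subconstituent of Place covers them all; Place is their lowest common ancestor.
If Place spreads, every terminal under it takes /n/'s value, producing [tʰ] as observed.
Since [spread glottis], [voice] are preserved even though /n/ disagrees there, no node above Place spread.

Place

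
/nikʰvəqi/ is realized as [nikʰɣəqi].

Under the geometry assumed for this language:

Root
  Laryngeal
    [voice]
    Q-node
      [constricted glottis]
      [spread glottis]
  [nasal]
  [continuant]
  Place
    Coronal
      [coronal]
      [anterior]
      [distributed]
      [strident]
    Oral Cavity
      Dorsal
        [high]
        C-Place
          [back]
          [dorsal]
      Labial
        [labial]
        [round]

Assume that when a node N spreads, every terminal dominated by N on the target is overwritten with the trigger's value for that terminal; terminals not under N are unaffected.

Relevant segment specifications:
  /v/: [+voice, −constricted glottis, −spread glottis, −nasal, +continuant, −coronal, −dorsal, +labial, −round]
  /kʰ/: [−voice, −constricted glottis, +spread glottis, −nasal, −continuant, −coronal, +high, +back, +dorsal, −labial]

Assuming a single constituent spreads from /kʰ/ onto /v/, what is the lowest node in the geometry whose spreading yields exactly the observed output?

Oral Cavity

Feature comparison: [labial], [round], [dorsal], [high], [back] differ between /v/ and [ɣ]; the remaining terminals match.
The smallest constituent containing every changed terminal is Oral Cavity — each of its daughters lacks at least one of the affected features.
If Oral Cavity spreads, every terminal under it takes /kʰ/'s value, producing [ɣ] as observed.
Features on which the two segments disagree outside Oral Cavity, such as [voice], [continuant], are unchanged — nothing dominating them spread, and Oral Cavity is the minimal sufficient constituent.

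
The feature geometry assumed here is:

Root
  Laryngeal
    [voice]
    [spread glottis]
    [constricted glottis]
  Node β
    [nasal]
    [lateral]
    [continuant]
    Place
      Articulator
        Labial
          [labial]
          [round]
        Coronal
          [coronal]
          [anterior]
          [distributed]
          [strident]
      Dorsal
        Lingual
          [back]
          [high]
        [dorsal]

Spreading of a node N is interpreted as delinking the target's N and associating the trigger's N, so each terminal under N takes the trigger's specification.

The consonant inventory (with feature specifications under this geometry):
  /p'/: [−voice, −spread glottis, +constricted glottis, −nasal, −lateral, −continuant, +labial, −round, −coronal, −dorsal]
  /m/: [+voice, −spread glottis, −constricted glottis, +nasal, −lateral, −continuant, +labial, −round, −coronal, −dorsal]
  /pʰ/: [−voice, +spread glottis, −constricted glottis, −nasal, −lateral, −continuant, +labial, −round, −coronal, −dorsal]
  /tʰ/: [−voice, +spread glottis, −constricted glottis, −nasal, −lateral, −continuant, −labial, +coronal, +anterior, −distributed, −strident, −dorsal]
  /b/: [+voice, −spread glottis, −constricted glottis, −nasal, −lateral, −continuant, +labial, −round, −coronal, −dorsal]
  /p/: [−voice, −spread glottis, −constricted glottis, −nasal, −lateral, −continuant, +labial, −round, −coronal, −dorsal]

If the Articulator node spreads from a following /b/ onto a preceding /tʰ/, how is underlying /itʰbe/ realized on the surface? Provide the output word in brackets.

Terminals under Articulator in this geometry: [labial], [round], [coronal], [anterior], [distributed], [strident].
After delinking /tʰ/'s Articulator and linking /b/'s, the affected terminals become [+labial], [−round], [−coronal]; [voice], [spread glottis], [constricted glottis], … (outside Articulator) are retained from /tʰ/.
The resulting bundle matches /pʰ/ in the inventory; substituting it for /tʰ/ gives [ipʰbe].

[ipʰbe]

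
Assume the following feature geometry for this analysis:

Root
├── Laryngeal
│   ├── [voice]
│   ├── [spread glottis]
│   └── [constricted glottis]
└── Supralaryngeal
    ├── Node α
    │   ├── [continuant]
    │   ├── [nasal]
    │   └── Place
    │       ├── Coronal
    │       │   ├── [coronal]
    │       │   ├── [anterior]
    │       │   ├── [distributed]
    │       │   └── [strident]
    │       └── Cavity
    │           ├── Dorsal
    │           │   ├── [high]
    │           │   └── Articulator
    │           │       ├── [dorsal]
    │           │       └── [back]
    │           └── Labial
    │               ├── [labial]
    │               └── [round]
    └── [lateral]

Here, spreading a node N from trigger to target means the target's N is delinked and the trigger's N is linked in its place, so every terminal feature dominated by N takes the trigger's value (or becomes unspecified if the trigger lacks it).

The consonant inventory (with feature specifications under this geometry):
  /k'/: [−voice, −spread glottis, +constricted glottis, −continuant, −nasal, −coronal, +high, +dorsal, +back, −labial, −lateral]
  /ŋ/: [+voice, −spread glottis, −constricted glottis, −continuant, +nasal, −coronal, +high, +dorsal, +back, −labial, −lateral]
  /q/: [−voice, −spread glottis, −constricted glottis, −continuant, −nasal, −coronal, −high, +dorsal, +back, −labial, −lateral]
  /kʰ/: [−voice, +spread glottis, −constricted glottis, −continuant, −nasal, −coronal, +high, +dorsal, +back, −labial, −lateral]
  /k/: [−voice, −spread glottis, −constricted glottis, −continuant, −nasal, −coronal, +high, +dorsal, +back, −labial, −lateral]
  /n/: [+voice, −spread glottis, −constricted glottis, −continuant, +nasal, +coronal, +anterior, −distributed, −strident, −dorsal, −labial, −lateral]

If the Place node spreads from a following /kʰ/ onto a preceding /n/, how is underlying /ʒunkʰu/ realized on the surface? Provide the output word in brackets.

The Place node dominates the terminals [coronal], [anterior], [distributed], [strident], [high], [dorsal], [back], [labial], [round].
After delinking /n/'s Place and linking /kʰ/'s, the affected terminals become [−coronal], [+high], [+dorsal], [+back], [−labial]; [voice], [spread glottis], [constricted glottis], … (outside Place) are retained from /n/.
Among the inventory, only /ŋ/ has exactly this specification, giving the surface form [ʒuŋkʰu].

[ʒuŋkʰu]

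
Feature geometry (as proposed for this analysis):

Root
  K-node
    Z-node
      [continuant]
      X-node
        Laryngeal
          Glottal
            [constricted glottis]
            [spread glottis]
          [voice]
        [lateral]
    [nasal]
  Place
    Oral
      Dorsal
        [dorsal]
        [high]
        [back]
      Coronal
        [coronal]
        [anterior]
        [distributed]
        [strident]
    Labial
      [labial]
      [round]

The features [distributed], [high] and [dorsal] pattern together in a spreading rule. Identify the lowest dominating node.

[distributed] is immediately dominated by Coronal.
[high] is immediately dominated by Dorsal.
[dorsal] is immediately dominated by Dorsal.
Oral is the lowest common ancestor — every listed feature sits under it, and no single subconstituent of Oral covers them all.

Oral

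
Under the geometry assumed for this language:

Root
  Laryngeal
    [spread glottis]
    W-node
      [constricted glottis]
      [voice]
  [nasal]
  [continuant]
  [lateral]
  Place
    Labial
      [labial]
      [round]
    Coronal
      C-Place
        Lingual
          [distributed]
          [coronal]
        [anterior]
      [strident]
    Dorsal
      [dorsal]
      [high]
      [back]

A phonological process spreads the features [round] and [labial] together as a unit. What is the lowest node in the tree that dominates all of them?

Labial

[round]: Root / Place / Labial / [round].
[labial]: Root / Place / Labial / [labial].
These paths first converge at Labial; no daughter of Labial dominates all 2 features, so Labial is the minimal constituent.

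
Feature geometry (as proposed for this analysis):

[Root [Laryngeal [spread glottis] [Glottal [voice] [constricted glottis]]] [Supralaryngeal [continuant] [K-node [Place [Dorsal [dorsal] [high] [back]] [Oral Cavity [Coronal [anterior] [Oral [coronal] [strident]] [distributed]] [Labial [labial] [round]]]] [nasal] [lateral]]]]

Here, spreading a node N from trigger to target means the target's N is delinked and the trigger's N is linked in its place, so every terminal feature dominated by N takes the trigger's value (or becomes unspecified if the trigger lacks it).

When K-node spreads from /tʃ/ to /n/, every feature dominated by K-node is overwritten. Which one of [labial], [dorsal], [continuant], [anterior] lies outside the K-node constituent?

[continuant]

K-node dominates exactly [dorsal], [high], [back], [anterior], [coronal], [strident], [distributed], [labial], [round], [nasal], [lateral].
[anterior], [dorsal], [labial] all lie under K-node, so they are overwritten when K-node spreads.
But [continuant] is a dependent of Supralaryngeal, outside K-node; it is therefore untouched by the spreading.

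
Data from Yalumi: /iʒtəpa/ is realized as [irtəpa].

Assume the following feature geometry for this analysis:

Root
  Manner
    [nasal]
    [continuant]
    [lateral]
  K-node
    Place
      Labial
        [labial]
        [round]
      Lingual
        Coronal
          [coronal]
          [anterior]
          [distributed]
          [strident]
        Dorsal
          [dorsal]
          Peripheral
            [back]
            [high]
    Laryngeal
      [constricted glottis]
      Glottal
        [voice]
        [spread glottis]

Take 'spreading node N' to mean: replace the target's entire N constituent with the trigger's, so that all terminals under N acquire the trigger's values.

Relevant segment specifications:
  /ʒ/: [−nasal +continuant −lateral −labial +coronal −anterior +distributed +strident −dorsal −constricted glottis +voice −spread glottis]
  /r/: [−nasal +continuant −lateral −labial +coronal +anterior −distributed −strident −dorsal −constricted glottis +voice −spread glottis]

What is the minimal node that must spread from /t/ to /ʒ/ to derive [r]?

/ʒ/ and [r] differ in [anterior], [distributed], [strident]; every other specified feature is identical.
Tracing each changed feature up the tree, the paths first meet at Coronal; any lower node misses at least one of them.
If Coronal spreads, every terminal under it takes /t/'s value, producing [r] as observed.
[continuant], [voice] stay as in /ʒ/ although /t/ differs there, so no node dominating them spread; among the remaining candidates Coronal is the lowest that derives the output.

Coronal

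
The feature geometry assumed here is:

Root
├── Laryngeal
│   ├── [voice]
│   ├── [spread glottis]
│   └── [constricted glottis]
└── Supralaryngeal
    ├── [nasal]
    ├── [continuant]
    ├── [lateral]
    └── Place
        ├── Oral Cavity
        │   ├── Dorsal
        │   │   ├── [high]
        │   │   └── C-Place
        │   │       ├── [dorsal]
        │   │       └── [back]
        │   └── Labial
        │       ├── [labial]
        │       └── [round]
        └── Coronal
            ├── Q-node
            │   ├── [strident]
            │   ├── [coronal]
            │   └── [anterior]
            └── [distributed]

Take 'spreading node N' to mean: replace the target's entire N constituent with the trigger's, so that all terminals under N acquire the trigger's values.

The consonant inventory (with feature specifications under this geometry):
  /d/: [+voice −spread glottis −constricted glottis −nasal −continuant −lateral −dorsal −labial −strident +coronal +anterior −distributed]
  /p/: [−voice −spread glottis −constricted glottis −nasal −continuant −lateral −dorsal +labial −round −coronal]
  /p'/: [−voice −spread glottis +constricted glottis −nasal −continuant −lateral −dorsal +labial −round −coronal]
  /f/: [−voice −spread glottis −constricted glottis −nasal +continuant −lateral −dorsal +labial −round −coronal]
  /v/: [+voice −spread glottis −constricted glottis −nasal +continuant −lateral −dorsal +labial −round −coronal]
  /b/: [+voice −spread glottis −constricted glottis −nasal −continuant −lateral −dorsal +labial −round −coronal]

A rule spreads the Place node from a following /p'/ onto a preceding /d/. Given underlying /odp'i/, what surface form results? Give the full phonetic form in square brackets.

[obp'i]

Place immediately or transitively dominates [high], [dorsal], [back], [labial], [round], [strident], [coronal], [anterior], [distributed].
The target acquires /p'/'s values for everything under Place — [−dorsal], [+labial], [−round], [−coronal] — while keeping its own [voice], [spread glottis], [constricted glottis], ….
This feature bundle is that of [b], so /odp'i/ surfaces as [obp'i].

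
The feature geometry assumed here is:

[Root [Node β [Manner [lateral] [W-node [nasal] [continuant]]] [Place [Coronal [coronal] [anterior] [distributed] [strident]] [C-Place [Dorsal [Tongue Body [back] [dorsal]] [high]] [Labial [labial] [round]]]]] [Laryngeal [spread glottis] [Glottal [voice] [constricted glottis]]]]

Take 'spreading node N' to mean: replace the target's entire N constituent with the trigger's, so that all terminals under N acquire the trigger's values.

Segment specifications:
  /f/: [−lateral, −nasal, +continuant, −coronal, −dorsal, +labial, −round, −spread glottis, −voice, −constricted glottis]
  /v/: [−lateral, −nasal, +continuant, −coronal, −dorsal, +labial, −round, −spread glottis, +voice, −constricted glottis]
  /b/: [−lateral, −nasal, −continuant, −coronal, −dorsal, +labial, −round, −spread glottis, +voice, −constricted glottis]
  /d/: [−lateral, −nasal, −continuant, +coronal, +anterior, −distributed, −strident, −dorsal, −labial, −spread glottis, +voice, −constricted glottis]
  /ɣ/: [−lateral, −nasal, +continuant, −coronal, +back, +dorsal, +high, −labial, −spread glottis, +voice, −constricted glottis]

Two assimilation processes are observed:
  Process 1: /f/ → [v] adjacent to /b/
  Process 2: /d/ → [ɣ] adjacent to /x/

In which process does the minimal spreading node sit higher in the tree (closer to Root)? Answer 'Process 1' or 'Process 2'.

In Process 1, [voice] changes, so the minimal spreading node is [voice] at depth 3.
In Process 2, [continuant], [coronal], [anterior], [distributed], [strident], [dorsal], [high], [back] change, so the minimal spreading node is Node β at depth 1.
Depth 1 < depth 3; Process 2 involves the structurally higher constituent Node β.

Process 2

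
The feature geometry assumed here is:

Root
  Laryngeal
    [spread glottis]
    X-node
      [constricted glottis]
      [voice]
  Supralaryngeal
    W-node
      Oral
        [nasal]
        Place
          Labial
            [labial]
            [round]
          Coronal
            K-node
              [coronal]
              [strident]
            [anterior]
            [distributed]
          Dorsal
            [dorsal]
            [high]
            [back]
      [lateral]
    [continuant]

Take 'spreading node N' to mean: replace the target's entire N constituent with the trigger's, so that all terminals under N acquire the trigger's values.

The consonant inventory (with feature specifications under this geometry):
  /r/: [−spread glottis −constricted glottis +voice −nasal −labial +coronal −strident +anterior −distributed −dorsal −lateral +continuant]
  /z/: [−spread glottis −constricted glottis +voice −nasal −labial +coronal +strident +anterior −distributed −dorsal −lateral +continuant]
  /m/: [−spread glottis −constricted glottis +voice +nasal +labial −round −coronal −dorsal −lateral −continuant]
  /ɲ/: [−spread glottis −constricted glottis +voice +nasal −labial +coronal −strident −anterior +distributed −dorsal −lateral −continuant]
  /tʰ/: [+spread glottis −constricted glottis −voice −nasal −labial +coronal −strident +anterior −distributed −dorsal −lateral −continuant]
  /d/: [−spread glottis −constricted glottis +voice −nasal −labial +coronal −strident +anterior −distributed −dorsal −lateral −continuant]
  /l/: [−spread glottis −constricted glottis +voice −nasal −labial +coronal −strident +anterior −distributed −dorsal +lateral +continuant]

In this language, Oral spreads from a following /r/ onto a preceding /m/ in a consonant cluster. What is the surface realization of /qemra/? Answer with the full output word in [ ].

[qedra]

Terminals under Oral in this geometry: [nasal], [labial], [round], [coronal], [strident], [anterior], [distributed], [dorsal], [high], [back].
Spreading Oral from /r/ onto /m/ replaces those values with /r/'s: [−nasal], [−labial], [+coronal], [−strident], [+anterior], [−distributed], [−dorsal]. Features outside Oral ([spread glottis], [constricted glottis], [voice], …) stay as in /m/.
This feature bundle is that of [d], so /qemra/ surfaces as [qedra].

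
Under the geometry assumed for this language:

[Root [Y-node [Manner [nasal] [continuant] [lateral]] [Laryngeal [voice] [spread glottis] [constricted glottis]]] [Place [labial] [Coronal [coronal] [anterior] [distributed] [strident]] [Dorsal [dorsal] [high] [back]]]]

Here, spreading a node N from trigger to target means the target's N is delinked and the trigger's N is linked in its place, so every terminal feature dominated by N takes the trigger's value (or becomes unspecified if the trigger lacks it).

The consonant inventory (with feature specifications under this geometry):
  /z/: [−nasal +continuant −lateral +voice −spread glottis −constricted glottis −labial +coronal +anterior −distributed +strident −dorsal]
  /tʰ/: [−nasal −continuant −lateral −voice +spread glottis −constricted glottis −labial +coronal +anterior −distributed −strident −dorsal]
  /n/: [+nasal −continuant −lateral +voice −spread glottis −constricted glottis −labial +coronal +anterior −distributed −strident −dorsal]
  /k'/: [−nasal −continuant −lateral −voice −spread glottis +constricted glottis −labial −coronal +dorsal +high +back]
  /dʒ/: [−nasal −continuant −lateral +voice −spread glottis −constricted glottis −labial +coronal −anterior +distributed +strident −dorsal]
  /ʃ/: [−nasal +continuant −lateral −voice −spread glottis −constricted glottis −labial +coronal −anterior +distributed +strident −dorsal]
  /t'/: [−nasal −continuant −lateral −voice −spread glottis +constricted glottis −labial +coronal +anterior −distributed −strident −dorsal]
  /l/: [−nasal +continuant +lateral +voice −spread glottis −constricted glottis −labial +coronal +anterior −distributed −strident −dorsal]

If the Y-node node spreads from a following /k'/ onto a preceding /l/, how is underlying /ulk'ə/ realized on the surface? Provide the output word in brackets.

[ut'k'ə]

Y-node immediately or transitively dominates [nasal], [continuant], [lateral], [voice], [spread glottis], [constricted glottis].
The target acquires /k'/'s values for everything under Y-node — [−nasal], [−continuant], [−lateral], [−voice], [−spread glottis], [+constricted glottis] — while keeping its own [labial], [coronal], [anterior], ….
Among the inventory, only /t'/ has exactly this specification, giving the surface form [ut'k'ə].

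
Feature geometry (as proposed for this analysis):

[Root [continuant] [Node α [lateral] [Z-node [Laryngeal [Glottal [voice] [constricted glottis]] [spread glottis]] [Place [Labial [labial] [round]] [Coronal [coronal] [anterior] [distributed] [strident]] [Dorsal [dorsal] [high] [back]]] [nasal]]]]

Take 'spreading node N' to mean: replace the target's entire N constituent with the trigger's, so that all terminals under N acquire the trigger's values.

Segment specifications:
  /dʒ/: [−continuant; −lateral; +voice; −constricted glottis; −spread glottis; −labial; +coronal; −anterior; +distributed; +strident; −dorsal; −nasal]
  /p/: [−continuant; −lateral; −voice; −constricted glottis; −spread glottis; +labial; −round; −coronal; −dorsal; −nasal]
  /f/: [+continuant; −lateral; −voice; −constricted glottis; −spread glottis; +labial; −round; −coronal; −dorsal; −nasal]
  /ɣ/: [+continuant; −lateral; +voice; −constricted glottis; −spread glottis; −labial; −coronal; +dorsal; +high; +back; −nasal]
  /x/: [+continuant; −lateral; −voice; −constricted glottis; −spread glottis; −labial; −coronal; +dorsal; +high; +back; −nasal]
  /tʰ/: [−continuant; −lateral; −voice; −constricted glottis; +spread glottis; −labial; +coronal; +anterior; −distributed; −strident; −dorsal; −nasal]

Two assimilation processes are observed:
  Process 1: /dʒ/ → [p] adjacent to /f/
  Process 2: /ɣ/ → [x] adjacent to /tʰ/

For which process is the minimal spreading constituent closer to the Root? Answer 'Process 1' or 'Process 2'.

In Process 1, [voice], [labial], [round], [coronal], [anterior], [distributed], [strident] change, so the minimal spreading node is Z-node at depth 2.
Process 2: the feature that changes is [voice]; the minimal node is [voice] (depth 5).
Z-node is closer to Root than [voice], so Process 1 spreads the higher node.

Process 1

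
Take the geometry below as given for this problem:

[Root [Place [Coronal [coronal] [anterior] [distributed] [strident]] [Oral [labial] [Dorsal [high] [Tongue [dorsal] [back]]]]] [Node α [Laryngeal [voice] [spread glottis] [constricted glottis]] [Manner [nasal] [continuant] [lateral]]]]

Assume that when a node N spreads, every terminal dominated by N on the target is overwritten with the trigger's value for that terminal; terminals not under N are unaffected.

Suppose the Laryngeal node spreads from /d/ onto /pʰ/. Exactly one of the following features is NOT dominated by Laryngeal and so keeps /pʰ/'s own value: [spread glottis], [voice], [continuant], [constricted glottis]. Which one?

The terminals dominated by Laryngeal are [voice], [spread glottis], [constricted glottis].
Spreading Laryngeal replaces [voice], [spread glottis], [constricted glottis] with the trigger's values, since each sits inside the Laryngeal constituent.
[continuant] is not within the Laryngeal subtree (it hangs from Manner), so /pʰ/'s [continuant] value survives.

[continuant]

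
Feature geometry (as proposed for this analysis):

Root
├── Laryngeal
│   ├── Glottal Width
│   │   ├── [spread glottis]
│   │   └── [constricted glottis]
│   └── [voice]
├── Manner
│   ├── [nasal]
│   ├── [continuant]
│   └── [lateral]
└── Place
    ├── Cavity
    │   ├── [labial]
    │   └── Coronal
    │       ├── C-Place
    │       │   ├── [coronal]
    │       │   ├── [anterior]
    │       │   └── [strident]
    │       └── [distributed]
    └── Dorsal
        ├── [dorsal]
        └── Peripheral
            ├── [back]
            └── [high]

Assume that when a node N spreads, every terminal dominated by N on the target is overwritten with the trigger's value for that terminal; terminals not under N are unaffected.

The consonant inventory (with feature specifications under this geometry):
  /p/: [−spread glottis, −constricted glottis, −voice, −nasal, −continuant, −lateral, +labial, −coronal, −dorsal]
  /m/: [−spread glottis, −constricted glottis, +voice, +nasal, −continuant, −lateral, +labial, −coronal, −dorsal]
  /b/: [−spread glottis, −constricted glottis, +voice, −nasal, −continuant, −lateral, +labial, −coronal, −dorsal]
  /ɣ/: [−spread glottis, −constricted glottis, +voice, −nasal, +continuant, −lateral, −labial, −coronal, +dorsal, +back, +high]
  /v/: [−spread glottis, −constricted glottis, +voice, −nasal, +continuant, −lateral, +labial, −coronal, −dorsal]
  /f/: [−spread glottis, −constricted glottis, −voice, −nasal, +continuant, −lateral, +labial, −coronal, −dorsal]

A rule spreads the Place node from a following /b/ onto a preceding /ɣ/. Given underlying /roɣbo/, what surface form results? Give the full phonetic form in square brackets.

[rovbo]

Terminals under Place in this geometry: [labial], [coronal], [anterior], [strident], [distributed], [dorsal], [back], [high].
Spreading Place from /b/ onto /ɣ/ replaces those values with /b/'s: [+labial], [−coronal], [−dorsal]. Features outside Place ([spread glottis], [constricted glottis], [voice], …) stay as in /ɣ/.
This feature bundle is that of [v], so /roɣbo/ surfaces as [rovbo].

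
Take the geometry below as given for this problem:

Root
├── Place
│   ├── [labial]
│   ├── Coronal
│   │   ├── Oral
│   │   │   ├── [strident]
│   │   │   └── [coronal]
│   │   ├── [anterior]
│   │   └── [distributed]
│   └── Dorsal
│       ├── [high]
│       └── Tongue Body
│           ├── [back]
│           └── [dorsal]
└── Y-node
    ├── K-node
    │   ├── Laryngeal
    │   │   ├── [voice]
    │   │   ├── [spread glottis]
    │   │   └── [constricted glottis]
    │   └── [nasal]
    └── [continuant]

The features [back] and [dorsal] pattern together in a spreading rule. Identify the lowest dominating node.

Tongue Body

[back]: Root / Place / Dorsal / Tongue Body / [back].
[dorsal]: Root / Place / Dorsal / Tongue Body / [dorsal].
These paths first converge at Tongue Body; no daughter of Tongue Body dominates all 2 features, so Tongue Body is the minimal constituent.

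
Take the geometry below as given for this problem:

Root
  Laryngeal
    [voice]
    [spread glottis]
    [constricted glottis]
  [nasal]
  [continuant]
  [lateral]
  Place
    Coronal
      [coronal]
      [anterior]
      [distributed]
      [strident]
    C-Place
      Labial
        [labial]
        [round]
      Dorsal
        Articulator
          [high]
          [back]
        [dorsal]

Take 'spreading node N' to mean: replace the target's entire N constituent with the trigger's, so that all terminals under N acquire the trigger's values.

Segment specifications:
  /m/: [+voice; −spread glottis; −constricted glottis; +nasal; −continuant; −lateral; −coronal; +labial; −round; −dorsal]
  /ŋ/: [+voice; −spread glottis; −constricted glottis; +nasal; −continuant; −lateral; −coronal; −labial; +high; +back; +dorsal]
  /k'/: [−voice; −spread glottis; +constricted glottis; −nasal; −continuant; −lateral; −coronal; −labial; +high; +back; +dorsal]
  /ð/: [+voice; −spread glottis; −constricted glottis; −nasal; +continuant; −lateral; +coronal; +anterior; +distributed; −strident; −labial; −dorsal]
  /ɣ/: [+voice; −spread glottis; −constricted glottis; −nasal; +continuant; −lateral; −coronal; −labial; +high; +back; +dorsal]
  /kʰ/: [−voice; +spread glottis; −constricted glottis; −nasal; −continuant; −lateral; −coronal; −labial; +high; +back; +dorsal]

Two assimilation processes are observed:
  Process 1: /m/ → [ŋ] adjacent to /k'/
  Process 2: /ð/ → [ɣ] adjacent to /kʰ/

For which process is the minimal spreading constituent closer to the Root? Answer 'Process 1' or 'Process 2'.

Process 2

Process 1: the features that change are [labial], [round], [dorsal], [high], [back]; the minimal node is C-Place (depth 2).
In Process 2, [coronal], [anterior], [distributed], [strident], [dorsal], [high], [back] change, so the minimal spreading node is Place at depth 1.
Depth 1 < depth 2; Process 2 involves the structurally higher constituent Place.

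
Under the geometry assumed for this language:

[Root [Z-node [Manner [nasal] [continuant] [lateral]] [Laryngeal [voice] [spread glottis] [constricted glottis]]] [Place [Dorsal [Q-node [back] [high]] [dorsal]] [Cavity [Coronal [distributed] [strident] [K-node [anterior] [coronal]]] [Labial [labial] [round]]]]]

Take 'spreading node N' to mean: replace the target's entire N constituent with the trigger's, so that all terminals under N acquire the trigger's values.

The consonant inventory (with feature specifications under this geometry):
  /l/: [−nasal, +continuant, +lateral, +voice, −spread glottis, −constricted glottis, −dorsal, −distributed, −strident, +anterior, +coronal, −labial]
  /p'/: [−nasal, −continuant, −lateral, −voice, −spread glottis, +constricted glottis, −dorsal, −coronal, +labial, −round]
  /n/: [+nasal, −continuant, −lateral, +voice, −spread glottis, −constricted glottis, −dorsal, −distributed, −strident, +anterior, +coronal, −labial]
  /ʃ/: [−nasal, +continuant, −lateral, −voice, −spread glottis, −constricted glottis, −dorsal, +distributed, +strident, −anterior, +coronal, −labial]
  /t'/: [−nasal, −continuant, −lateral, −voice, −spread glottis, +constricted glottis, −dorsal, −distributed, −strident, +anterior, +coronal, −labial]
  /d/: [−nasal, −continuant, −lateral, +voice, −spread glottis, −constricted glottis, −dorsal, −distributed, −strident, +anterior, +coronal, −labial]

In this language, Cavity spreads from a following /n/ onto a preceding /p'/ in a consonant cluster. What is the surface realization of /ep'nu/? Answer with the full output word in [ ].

[et'nu]

Cavity immediately or transitively dominates [distributed], [strident], [anterior], [coronal], [labial], [round].
After delinking /p'/'s Cavity and linking /n/'s, the affected terminals become [−distributed], [−strident], [+anterior], [+coronal], [−labial]; [nasal], [continuant], [lateral], … (outside Cavity) are retained from /p'/.
Among the inventory, only /t'/ has exactly this specification, giving the surface form [et'nu].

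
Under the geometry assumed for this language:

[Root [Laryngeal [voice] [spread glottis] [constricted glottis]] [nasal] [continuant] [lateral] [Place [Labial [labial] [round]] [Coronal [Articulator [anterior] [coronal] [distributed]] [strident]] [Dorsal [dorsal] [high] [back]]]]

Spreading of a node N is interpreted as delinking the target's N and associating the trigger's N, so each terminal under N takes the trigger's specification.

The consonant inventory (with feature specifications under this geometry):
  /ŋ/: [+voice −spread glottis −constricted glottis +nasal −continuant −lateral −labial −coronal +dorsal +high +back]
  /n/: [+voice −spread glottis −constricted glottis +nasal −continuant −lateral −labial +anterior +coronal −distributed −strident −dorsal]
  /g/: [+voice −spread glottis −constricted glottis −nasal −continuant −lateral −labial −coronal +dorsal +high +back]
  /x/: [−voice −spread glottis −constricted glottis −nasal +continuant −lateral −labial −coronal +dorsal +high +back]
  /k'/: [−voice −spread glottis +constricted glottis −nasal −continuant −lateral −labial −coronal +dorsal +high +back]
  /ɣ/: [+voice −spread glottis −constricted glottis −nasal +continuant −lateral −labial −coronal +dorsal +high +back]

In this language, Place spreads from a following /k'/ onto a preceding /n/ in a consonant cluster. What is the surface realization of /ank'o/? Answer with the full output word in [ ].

The Place node dominates the terminals [labial], [round], [anterior], [coronal], [distributed], [strident], [dorsal], [high], [back].
Spreading Place from /k'/ onto /n/ replaces those values with /k'/'s: [−labial], [−coronal], [+dorsal], [+high], [+back]. Features outside Place ([voice], [spread glottis], [constricted glottis], …) stay as in /n/.
The resulting bundle matches /ŋ/ in the inventory; substituting it for /n/ gives [aŋk'o].

[aŋk'o]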